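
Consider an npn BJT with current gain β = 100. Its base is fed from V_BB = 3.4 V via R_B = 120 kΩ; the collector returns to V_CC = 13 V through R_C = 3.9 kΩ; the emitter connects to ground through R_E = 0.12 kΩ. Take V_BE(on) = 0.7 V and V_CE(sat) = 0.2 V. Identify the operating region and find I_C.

active; I_C ≈ 2 mA

Assume active. Base-emitter loop: I_B = (V_BB − V_BE)/(R_B + (β+1)R_E) = (3.4 − 0.7)/(120 + 101×0.12) = 0.0204 mA.
I_C = β·I_B = 100×0.0204 = 2.04 mA.
V_CE = V_CC − I_C·R_C − I_E·R_E = 13 − 2.04×3.9 − 2.06×0.12 = 4.78 V > V_CE(sat), so the active-region assumption holds.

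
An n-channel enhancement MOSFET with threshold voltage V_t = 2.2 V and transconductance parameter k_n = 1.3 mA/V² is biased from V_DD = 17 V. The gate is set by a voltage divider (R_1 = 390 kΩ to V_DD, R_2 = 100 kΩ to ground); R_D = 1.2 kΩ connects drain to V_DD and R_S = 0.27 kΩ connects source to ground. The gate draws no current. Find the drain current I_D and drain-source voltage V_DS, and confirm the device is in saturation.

V_G = V_DD·R_2/(R_1+R_2) = 17×100/490 = 3.47 V.
Assume saturation: I_D = (k_n/2)(V_GS − V_t)² with V_GS = V_G − I_D·R_S = 3.47 − 0.27·I_D.
Substituting gives 0.0474·I_D² − 1.45·I_D + 1.05 = 0, with roots I_D = 0.743 or 29.8 mA.
The root I_D = 29.8 mA gives V_GS = -4.57 V ≤ V_t, so take I_D = 0.743 mA.
Then V_GS = 3.27 V and V_DS = V_DD − I_D(R_D+R_S) = 17 − 0.743×1.47 = 15.9 V.
Saturation requires V_DS ≥ V_GS − V_t = 1.07 V; 15.9 ≥ 1.07 ✓.

I_D ≈ 0.74 mA, V_DS ≈ 16 V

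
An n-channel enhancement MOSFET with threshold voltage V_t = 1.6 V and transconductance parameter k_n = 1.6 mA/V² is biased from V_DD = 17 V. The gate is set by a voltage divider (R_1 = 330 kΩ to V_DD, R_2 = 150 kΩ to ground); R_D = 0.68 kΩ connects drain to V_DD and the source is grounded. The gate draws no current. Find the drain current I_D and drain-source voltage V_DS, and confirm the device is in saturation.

V_G = V_DD·R_2/(R_1+R_2) = 17×150/480 = 5.31 V. With the source grounded, V_GS = V_G = 5.31 V.
Assume saturation: I_D = (k_n/2)(V_GS − V_t)² = (1.6/2)×(5.31 − 1.6)² = 0.8×3.71² = 11 mA.
V_DS = V_DD − I_D·R_D = 17 − 11×0.68 = 9.5 V.
Saturation requires V_DS ≥ V_GS − V_t = 3.71 V; 9.5 ≥ 3.71 ✓.

I_D ≈ 11 mA, V_DS ≈ 9.5 V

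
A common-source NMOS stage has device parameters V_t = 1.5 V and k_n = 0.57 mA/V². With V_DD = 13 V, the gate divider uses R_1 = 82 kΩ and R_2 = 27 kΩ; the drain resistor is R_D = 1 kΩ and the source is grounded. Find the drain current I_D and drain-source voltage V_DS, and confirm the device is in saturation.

I_D ≈ 0.84 mA, V_DS ≈ 12 V

V_G = V_DD·R_2/(R_1+R_2) = 13×27/109 = 3.22 V. With the source grounded, V_GS = V_G = 3.22 V.
Assume saturation: I_D = (k_n/2)(V_GS − V_t)² = (0.57/2)×(3.22 − 1.5)² = 0.285×1.72² = 0.843 mA.
V_DS = V_DD − I_D·R_D = 13 − 0.843×1 = 12.2 V.
Saturation requires V_DS ≥ V_GS − V_t = 1.72 V; 12.2 ≥ 1.72 ✓.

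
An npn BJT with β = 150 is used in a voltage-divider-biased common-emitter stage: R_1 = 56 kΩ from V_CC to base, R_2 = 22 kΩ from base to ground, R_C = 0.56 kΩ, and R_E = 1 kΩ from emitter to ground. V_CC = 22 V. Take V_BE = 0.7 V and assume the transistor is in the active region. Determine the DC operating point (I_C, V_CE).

I_C ≈ 5 mA, V_CE ≈ 14 V

Thevenize the base divider: V_Th = V_CC·R_2/(R_1+R_2) = 22×22/78 = 6.21 V, R_Th = R_1‖R_2 = 15.8 kΩ.
Base-emitter loop: V_Th = I_B·R_Th + V_BE + (β+1)I_B·R_E, so I_B = (6.21 − 0.7) / (15.8 + 151×1) = 0.033 mA.
I_C = β·I_B = 150×0.033 = 4.95 mA, and I_E = (β+1)I_B = 4.98 mA.
V_CE = V_CC − I_C·R_C − I_E·R_E = 22 − 4.95×0.56 − 4.98×1 = 14.2 V.
V_CE = 14.2 V > 0.2 V confirms active-region operation.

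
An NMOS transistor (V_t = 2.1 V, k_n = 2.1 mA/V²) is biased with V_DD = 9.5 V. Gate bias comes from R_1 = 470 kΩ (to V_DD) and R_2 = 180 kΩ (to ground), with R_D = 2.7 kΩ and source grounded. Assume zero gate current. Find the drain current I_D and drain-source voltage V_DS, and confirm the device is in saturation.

I_D ≈ 0.3 mA, V_DS ≈ 8.7 V

V_G = V_DD·R_2/(R_1+R_2) = 9.5×180/650 = 2.63 V. With the source grounded, V_GS = V_G = 2.63 V.
Assume saturation: I_D = (k_n/2)(V_GS − V_t)² = (2.1/2)×(2.63 − 2.1)² = 1.05×0.531² = 0.296 mA.
V_DS = V_DD − I_D·R_D = 9.5 − 0.296×2.7 = 8.7 V.
Saturation requires V_DS ≥ V_GS − V_t = 0.531 V; 8.7 ≥ 0.531 ✓.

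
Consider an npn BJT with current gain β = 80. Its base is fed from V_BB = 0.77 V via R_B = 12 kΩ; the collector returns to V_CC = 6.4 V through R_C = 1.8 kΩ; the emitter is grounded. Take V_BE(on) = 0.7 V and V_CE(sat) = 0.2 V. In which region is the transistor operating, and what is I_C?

active; I_C ≈ 0.47 mA

Assume active. Base-emitter loop: I_B = (V_BB − V_BE)/R_B = (0.77 − 0.7)/12 = 0.00583 mA.
I_C = β·I_B = 80×0.00583 = 0.467 mA.
V_CE = V_CC − I_C·R_C = 6.4 − 0.467×1.8 = 5.56 V > V_CE(sat), so the active-region assumption holds.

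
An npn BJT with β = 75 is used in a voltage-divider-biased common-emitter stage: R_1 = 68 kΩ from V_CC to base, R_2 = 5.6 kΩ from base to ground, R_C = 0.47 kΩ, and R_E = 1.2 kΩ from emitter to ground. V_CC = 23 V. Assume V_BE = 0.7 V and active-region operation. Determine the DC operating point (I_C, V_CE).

I_C ≈ 0.82 mA, V_CE ≈ 22 V

Thevenize the base divider: V_Th = V_CC·R_2/(R_1+R_2) = 23×5.6/73.6 = 1.75 V, R_Th = R_1‖R_2 = 5.17 kΩ.
Base-emitter loop: V_Th = I_B·R_Th + V_BE + (β+1)I_B·R_E, so I_B = (1.75 − 0.7) / (5.17 + 76×1.2) = 0.0109 mA.
I_C = β·I_B = 75×0.0109 = 0.817 mA, and I_E = (β+1)I_B = 0.828 mA.
V_CE = V_CC − I_C·R_C − I_E·R_E = 23 − 0.817×0.47 − 0.828×1.2 = 21.6 V.
V_CE = 21.6 V > 0.2 V confirms active-region operation.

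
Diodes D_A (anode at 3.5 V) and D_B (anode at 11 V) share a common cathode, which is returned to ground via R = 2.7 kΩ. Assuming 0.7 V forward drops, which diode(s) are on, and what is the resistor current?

Assume both conduct. Then node N would need to be at both 3.5−0.7 = 2.8 V and 11−0.7 = 10.3 V, which is impossible.
Assume only D_B conducts: V_N = 11 − 0.7 = 10.3 V, so I_R = 10.3/2.7 = 3.81 mA.
Check D_A: its anode-to-cathode voltage is 3.5 − 10.3 = -6.8 V < 0.7 V, so it is off. The assumption is consistent.

Only D_B conducts; I_R ≈ 3.8 mA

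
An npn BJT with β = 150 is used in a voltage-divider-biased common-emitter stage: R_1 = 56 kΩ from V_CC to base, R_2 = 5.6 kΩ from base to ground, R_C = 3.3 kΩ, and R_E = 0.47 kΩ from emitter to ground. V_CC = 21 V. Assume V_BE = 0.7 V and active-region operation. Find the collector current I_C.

Thevenize the base divider: V_Th = V_CC·R_2/(R_1+R_2) = 21×5.6/61.6 = 1.91 V, R_Th = R_1‖R_2 = 5.09 kΩ.
Base-emitter loop: V_Th = I_B·R_Th + V_BE + (β+1)I_B·R_E, so I_B = (1.91 − 0.7) / (5.09 + 151×0.47) = 0.0159 mA.
I_C = β·I_B = 150×0.0159 = 2.38 mA, and I_E = (β+1)I_B = 2.4 mA.
V_CE = V_CC − I_C·R_C − I_E·R_E = 21 − 2.38×3.3 − 2.4×0.47 = 12 V.
V_CE = 12 V > 0.2 V confirms active-region operation.

I_C ≈ 2.4 mA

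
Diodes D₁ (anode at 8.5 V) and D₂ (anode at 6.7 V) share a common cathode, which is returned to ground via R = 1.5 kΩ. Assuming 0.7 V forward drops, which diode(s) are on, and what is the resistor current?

Assume both conduct. Then node N would need to be at both 8.5−0.7 = 7.8 V and 6.7−0.7 = 6 V, which is impossible.
Assume only D₁ conducts: V_N = 8.5 − 0.7 = 7.8 V, so I_R = 7.8/1.5 = 5.2 mA.
Check D₂: its anode-to-cathode voltage is 6.7 − 7.8 = -1.1 V < 0.7 V, so it is off. The assumption is consistent.

Only D₁ conducts; I_R ≈ 5.2 mA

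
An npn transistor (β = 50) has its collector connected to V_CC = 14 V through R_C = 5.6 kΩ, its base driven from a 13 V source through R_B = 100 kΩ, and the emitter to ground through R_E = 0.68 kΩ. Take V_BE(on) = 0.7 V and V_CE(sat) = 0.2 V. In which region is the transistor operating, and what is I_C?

Assume active: I_B = (13 − 0.7)/(100 + 51×0.68) = 0.0913 mA, I_C = β·I_B = 4.57 mA.
Then V_CE = 14 − 4.57×5.6 − 4.66×0.68 = -14.7 V < 0.2 V — the active assumption fails.
Re-solve with V_CE = 0.2 V. KCL at the emitter: V_E/R_E = (V_BB−0.7−V_E)/R_B + (V_CC−0.2−V_E)/R_C, giving V_E = 1.56 V.
I_C = (V_CC − 0.2 − V_E)/R_C = (13.8 − 1.56)/5.6 = 2.19 mA.
Check: I_B = (12.3 − 1.56)/100 = 0.107 mA, and β·I_B = 5.37 mA > I_C, confirming saturation.

saturation; I_C ≈ 2.2 mA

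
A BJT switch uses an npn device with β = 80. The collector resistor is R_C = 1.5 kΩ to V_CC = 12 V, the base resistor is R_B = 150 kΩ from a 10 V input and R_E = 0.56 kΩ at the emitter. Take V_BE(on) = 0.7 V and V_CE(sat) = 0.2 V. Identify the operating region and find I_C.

active; I_C ≈ 3.8 mA

Assume active. Base-emitter loop: I_B = (V_BB − V_BE)/(R_B + (β+1)R_E) = (10 − 0.7)/(150 + 81×0.56) = 0.0476 mA.
I_C = β·I_B = 80×0.0476 = 3.81 mA.
V_CE = V_CC − I_C·R_C − I_E·R_E = 12 − 3.81×1.5 − 3.86×0.56 = 4.13 V > V_CE(sat), so the active-region assumption holds.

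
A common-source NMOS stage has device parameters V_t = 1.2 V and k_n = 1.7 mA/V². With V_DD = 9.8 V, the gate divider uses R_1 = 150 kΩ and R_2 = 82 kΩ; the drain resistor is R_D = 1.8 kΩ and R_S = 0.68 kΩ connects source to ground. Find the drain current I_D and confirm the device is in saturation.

V_G = V_DD·R_2/(R_1+R_2) = 9.8×82/232 = 3.46 V.
Assume saturation: I_D = (k_n/2)(V_GS − V_t)² with V_GS = V_G − I_D·R_S = 3.46 − 0.68·I_D.
Substituting gives 0.393·I_D² − 3.62·I_D + 4.36 = 0, with roots I_D = 1.43 or 7.78 mA.
The root I_D = 7.78 mA gives V_GS = -1.82 V ≤ V_t, so take I_D = 1.43 mA.
Then V_GS = 2.49 V and V_DS = V_DD − I_D(R_D+R_S) = 9.8 − 1.43×2.48 = 6.27 V.
Saturation requires V_DS ≥ V_GS − V_t = 1.29 V; 6.27 ≥ 1.29 ✓.

I_D ≈ 1.4 mA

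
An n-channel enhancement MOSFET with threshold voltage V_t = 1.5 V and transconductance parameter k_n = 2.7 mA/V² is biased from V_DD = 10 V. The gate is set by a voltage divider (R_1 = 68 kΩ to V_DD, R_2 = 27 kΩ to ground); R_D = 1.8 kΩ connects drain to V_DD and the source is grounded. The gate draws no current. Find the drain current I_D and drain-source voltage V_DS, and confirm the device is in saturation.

I_D ≈ 2.4 mA, V_DS ≈ 5.6 V

V_G = V_DD·R_2/(R_1+R_2) = 10×27/95 = 2.84 V. With the source grounded, V_GS = V_G = 2.84 V.
Assume saturation: I_D = (k_n/2)(V_GS − V_t)² = (2.7/2)×(2.84 − 1.5)² = 1.35×1.34² = 2.43 mA.
V_DS = V_DD − I_D·R_D = 10 − 2.43×1.8 = 5.62 V.
Saturation requires V_DS ≥ V_GS − V_t = 1.34 V; 5.62 ≥ 1.34 ✓.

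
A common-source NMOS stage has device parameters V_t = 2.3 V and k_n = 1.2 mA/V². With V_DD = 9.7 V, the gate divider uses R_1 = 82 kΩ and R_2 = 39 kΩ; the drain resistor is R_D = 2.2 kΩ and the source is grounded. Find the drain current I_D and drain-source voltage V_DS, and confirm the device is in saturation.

I_D ≈ 0.41 mA, V_DS ≈ 8.8 V

V_G = V_DD·R_2/(R_1+R_2) = 9.7×39/121 = 3.13 V. With the source grounded, V_GS = V_G = 3.13 V.
Assume saturation: I_D = (k_n/2)(V_GS − V_t)² = (1.2/2)×(3.13 − 2.3)² = 0.6×0.826² = 0.41 mA.
V_DS = V_DD − I_D·R_D = 9.7 − 0.41×2.2 = 8.8 V.
Saturation requires V_DS ≥ V_GS − V_t = 0.826 V; 8.8 ≥ 0.826 ✓.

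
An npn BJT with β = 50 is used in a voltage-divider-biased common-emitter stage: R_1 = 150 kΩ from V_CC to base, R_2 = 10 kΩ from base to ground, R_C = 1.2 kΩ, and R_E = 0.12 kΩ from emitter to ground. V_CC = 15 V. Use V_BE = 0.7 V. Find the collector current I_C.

I_C ≈ 0.77 mA

Thevenize the base divider: V_Th = V_CC·R_2/(R_1+R_2) = 15×10/160 = 0.938 V, R_Th = R_1‖R_2 = 9.38 kΩ.
Base-emitter loop: V_Th = I_B·R_Th + V_BE + (β+1)I_B·R_E, so I_B = (0.938 − 0.7) / (9.38 + 51×0.12) = 0.0153 mA.
I_C = β·I_B = 50×0.0153 = 0.766 mA, and I_E = (β+1)I_B = 0.782 mA.
V_CE = V_CC − I_C·R_C − I_E·R_E = 15 − 0.766×1.2 − 0.782×0.12 = 14 V.
V_CE = 14 V > 0.2 V confirms active-region operation.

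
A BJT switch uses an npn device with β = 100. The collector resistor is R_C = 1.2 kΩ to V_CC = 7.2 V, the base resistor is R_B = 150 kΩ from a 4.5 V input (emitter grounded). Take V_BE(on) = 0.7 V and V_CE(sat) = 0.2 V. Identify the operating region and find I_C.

active; I_C ≈ 2.5 mA

Assume active. Base-emitter loop: I_B = (V_BB − V_BE)/R_B = (4.5 − 0.7)/150 = 0.0253 mA.
I_C = β·I_B = 100×0.0253 = 2.53 mA.
V_CE = V_CC − I_C·R_C = 7.2 − 2.53×1.2 = 4.16 V > V_CE(sat), so the active-region assumption holds.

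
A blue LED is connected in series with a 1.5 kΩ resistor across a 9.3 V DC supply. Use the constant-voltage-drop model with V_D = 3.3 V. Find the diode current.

KVL around the loop: 9.3 = V_D + I·R = 3.3 + I × 1.5 kΩ.
So I = (9.3 − 3.3) / 1.5 kΩ = 6 / 1.5 = 4 mA.

I ≈ 4 mA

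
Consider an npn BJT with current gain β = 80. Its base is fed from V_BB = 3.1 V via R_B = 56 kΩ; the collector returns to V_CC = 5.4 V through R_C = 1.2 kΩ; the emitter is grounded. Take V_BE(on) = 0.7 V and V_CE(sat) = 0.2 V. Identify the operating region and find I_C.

active; I_C ≈ 3.4 mA

Assume active. Base-emitter loop: I_B = (V_BB − V_BE)/R_B = (3.1 − 0.7)/56 = 0.0429 mA.
I_C = β·I_B = 80×0.0429 = 3.43 mA.
V_CE = V_CC − I_C·R_C = 5.4 − 3.43×1.2 = 1.29 V > V_CE(sat), so the active-region assumption holds.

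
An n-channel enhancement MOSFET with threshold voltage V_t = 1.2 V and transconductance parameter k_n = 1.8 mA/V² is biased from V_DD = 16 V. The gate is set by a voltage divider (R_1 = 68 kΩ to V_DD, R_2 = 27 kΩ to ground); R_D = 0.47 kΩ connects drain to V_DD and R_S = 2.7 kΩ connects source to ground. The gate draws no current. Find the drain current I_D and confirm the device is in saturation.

V_G = V_DD·R_2/(R_1+R_2) = 16×27/95 = 4.55 V.
Assume saturation: I_D = (k_n/2)(V_GS − V_t)² with V_GS = V_G − I_D·R_S = 4.55 − 2.7·I_D.
Substituting gives 6.56·I_D² − 17.3·I_D + 10.1 = 0, with roots I_D = 0.875 or 1.76 mA.
The root I_D = 1.76 mA gives V_GS = -0.197 V ≤ V_t, so take I_D = 0.875 mA.
Then V_GS = 2.19 V and V_DS = V_DD − I_D(R_D+R_S) = 16 − 0.875×3.17 = 13.2 V.
Saturation requires V_DS ≥ V_GS − V_t = 0.986 V; 13.2 ≥ 0.986 ✓.

I_D ≈ 0.87 mA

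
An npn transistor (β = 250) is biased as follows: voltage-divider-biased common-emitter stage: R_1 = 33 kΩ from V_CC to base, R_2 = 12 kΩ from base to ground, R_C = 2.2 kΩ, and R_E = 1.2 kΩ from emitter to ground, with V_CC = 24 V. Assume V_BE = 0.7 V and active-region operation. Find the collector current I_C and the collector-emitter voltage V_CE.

I_C ≈ 4.6 mA, V_CE ≈ 8.3 V

Thevenize the base divider: V_Th = V_CC·R_2/(R_1+R_2) = 24×12/45 = 6.4 V, R_Th = R_1‖R_2 = 8.8 kΩ.
Base-emitter loop: V_Th = I_B·R_Th + V_BE + (β+1)I_B·R_E, so I_B = (6.4 − 0.7) / (8.8 + 251×1.2) = 0.0184 mA.
I_C = β·I_B = 250×0.0184 = 4.6 mA, and I_E = (β+1)I_B = 4.62 mA.
V_CE = V_CC − I_C·R_C − I_E·R_E = 24 − 4.6×2.2 − 4.62×1.2 = 8.35 V.
V_CE = 8.35 V > 0.2 V confirms active-region operation.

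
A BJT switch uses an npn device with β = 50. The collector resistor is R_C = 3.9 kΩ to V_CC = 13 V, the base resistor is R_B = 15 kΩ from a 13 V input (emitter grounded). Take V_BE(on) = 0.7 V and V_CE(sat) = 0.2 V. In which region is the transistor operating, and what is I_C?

saturation; I_C ≈ 3.3 mA

Assume active: I_B = (13 − 0.7)/15 = 0.82 mA, giving I_C = β·I_B = 41 mA.
But then V_CE = 13 − 41×3.9 = -147 V < V_CE(sat) = 0.2 V — impossible in the active region.
So the transistor is saturated. With V_CE = 0.2 V, I_C = (V_CC − 0.2)/R_C = 12.8/3.9 = 3.28 mA.
Check: β·I_B = 41 mA > I_C = 3.28 mA, confirming saturation.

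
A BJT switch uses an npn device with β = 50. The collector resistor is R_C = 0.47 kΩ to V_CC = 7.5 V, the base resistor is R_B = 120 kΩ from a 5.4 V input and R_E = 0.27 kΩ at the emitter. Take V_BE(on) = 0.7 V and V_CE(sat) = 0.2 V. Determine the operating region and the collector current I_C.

active; I_C ≈ 1.8 mA

Assume active. Base-emitter loop: I_B = (V_BB − V_BE)/(R_B + (β+1)R_E) = (5.4 − 0.7)/(120 + 51×0.27) = 0.0351 mA.
I_C = β·I_B = 50×0.0351 = 1.76 mA.
V_CE = V_CC − I_C·R_C − I_E·R_E = 7.5 − 1.76×0.47 − 1.79×0.27 = 6.19 V > V_CE(sat), so the active-region assumption holds.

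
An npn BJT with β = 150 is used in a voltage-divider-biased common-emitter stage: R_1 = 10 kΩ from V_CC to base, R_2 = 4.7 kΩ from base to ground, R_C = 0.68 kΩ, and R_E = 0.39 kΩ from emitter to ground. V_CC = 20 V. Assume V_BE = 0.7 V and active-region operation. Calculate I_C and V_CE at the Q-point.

I_C ≈ 14 mA, V_CE ≈ 5.2 V

Thevenize the base divider: V_Th = V_CC·R_2/(R_1+R_2) = 20×4.7/14.7 = 6.39 V, R_Th = R_1‖R_2 = 3.2 kΩ.
Base-emitter loop: V_Th = I_B·R_Th + V_BE + (β+1)I_B·R_E, so I_B = (6.39 − 0.7) / (3.2 + 151×0.39) = 0.0917 mA.
I_C = β·I_B = 150×0.0917 = 13.8 mA, and I_E = (β+1)I_B = 13.8 mA.
V_CE = V_CC − I_C·R_C − I_E·R_E = 20 − 13.8×0.68 − 13.8×0.39 = 5.24 V.
V_CE = 5.24 V > 0.2 V confirms active-region operation.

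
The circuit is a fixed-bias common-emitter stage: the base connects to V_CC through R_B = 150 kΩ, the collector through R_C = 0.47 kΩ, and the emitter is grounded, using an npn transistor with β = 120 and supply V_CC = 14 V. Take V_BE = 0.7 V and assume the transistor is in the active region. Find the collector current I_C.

I_C ≈ 11 mA

Base loop: V_CC = I_B·R_B + V_BE, so I_B = (14 − 0.7)/150 kΩ = 0.0887 mA.
In the active region I_C = β·I_B = 120 × 0.0887 = 10.6 mA.
Collector loop: V_CE = V_CC − I_C·R_C = 14 − 10.6×0.47 = 9 V.
Since V_CE = 9 V > V_CE(sat) ≈ 0.2 V, the transistor is in the active region as assumed.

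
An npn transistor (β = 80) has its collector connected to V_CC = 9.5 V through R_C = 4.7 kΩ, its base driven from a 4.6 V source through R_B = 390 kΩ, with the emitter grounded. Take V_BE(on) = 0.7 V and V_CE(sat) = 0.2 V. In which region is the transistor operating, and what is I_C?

Assume active. Base-emitter loop: I_B = (V_BB − V_BE)/R_B = (4.6 − 0.7)/390 = 0.01 mA.
I_C = β·I_B = 80×0.01 = 0.8 mA.
V_CE = V_CC − I_C·R_C = 9.5 − 0.8×4.7 = 5.74 V > V_CE(sat), so the active-region assumption holds.

active; I_C ≈ 0.8 mA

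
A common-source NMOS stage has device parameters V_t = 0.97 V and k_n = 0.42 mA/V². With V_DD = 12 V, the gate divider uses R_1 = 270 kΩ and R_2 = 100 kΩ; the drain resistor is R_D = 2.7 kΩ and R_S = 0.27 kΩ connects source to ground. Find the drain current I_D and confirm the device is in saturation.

I_D ≈ 0.87 mA

V_G = V_DD·R_2/(R_1+R_2) = 12×100/370 = 3.24 V.
Assume saturation: I_D = (k_n/2)(V_GS − V_t)² with V_GS = V_G − I_D·R_S = 3.24 − 0.27·I_D.
Substituting gives 0.0153·I_D² − 1.26·I_D + 1.09 = 0, with roots I_D = 0.872 or 81.3 mA.
The root I_D = 81.3 mA gives V_GS = -18.7 V ≤ V_t, so take I_D = 0.872 mA.
Then V_GS = 3.01 V and V_DS = V_DD − I_D(R_D+R_S) = 12 − 0.872×2.97 = 9.41 V.
Saturation requires V_DS ≥ V_GS − V_t = 2.04 V; 9.41 ≥ 2.04 ✓.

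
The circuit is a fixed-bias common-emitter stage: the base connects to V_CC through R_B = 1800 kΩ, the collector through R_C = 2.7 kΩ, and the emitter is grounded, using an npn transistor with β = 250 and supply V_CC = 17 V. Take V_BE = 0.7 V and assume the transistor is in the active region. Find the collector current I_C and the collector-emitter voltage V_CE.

Base loop: V_CC = I_B·R_B + V_BE, so I_B = (17 − 0.7)/1800 kΩ = 0.00906 mA.
In the active region I_C = β·I_B = 250 × 0.00906 = 2.26 mA.
Collector loop: V_CE = V_CC − I_C·R_C = 17 − 2.26×2.7 = 10.9 V.
Since V_CE = 10.9 V > V_CE(sat) ≈ 0.2 V, the transistor is in the active region as assumed.

I_C ≈ 2.3 mA, V_CE ≈ 11 V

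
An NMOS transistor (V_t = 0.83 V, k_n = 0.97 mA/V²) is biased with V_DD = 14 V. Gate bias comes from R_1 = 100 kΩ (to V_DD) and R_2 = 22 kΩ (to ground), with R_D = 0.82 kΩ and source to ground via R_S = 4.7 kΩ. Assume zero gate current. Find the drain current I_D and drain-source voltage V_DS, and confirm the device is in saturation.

V_G = V_DD·R_2/(R_1+R_2) = 14×22/122 = 2.52 V.
Assume saturation: I_D = (k_n/2)(V_GS − V_t)² with V_GS = V_G − I_D·R_S = 2.52 − 4.7·I_D.
Substituting gives 10.7·I_D² − 8.73·I_D + 1.39 = 0, with roots I_D = 0.218 or 0.597 mA.
The root I_D = 0.597 mA gives V_GS = -0.279 V ≤ V_t, so take I_D = 0.218 mA.
Then V_GS = 1.5 V and V_DS = V_DD − I_D(R_D+R_S) = 14 − 0.218×5.52 = 12.8 V.
Saturation requires V_DS ≥ V_GS − V_t = 0.67 V; 12.8 ≥ 0.67 ✓.

I_D ≈ 0.22 mA, V_DS ≈ 13 V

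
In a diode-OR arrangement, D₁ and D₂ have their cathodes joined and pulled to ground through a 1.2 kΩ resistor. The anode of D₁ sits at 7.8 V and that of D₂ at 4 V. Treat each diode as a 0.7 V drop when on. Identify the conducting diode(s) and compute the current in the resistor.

Assume both conduct. Then node N would need to be at both 7.8−0.7 = 7.1 V and 4−0.7 = 3.3 V, which is impossible.
Assume only D₁ conducts: V_N = 7.8 − 0.7 = 7.1 V, so I_R = 7.1/1.2 = 5.92 mA.
Check D₂: its anode-to-cathode voltage is 4 − 7.1 = -3.1 V < 0.7 V, so it is off. The assumption is consistent.

Only D₁ conducts; I_R ≈ 5.9 mA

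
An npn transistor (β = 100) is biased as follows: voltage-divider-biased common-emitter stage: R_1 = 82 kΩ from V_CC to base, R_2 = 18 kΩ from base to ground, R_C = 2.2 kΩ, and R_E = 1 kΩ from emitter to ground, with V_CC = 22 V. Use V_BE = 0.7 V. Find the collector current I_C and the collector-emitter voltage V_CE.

Thevenize the base divider: V_Th = V_CC·R_2/(R_1+R_2) = 22×18/100 = 3.96 V, R_Th = R_1‖R_2 = 14.8 kΩ.
Base-emitter loop: V_Th = I_B·R_Th + V_BE + (β+1)I_B·R_E, so I_B = (3.96 − 0.7) / (14.8 + 101×1) = 0.0282 mA.
I_C = β·I_B = 100×0.0282 = 2.82 mA, and I_E = (β+1)I_B = 2.84 mA.
V_CE = V_CC − I_C·R_C − I_E·R_E = 22 − 2.82×2.2 − 2.84×1 = 13 V.
V_CE = 13 V > 0.2 V confirms active-region operation.

I_C ≈ 2.8 mA, V_CE ≈ 13 V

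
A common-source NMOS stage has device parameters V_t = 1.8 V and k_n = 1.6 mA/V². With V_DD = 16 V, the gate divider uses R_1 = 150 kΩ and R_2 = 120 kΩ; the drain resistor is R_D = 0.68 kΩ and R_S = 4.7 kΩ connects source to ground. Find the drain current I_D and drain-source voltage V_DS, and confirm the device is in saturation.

V_G = V_DD·R_2/(R_1+R_2) = 16×120/270 = 7.11 V.
Assume saturation: I_D = (k_n/2)(V_GS − V_t)² with V_GS = V_G − I_D·R_S = 7.11 − 4.7·I_D.
Substituting gives 17.7·I_D² − 40.9·I_D + 22.6 = 0, with roots I_D = 0.904 or 1.41 mA.
The root I_D = 1.41 mA gives V_GS = 0.471 V ≤ V_t, so take I_D = 0.904 mA.
Then V_GS = 2.86 V and V_DS = V_DD − I_D(R_D+R_S) = 16 − 0.904×5.38 = 11.1 V.
Saturation requires V_DS ≥ V_GS − V_t = 1.06 V; 11.1 ≥ 1.06 ✓.

I_D ≈ 0.9 mA, V_DS ≈ 11 V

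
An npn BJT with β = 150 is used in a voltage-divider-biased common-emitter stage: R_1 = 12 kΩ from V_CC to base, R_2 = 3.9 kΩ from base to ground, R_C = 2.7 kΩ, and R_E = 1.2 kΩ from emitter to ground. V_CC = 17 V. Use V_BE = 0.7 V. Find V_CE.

V_CE ≈ 6 V

Thevenize the base divider: V_Th = V_CC·R_2/(R_1+R_2) = 17×3.9/15.9 = 4.17 V, R_Th = R_1‖R_2 = 2.94 kΩ.
Base-emitter loop: V_Th = I_B·R_Th + V_BE + (β+1)I_B·R_E, so I_B = (4.17 − 0.7) / (2.94 + 151×1.2) = 0.0188 mA.
I_C = β·I_B = 150×0.0188 = 2.83 mA, and I_E = (β+1)I_B = 2.85 mA.
V_CE = V_CC − I_C·R_C − I_E·R_E = 17 − 2.83×2.7 − 2.85×1.2 = 5.95 V.
V_CE = 5.95 V > 0.2 V confirms active-region operation.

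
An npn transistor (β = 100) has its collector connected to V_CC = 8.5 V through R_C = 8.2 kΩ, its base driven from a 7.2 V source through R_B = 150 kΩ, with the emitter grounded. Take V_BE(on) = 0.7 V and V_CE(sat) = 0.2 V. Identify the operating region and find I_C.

Assume active: I_B = (7.2 − 0.7)/150 = 0.0433 mA, giving I_C = β·I_B = 4.33 mA.
But then V_CE = 8.5 − 4.33×8.2 = -27 V < V_CE(sat) = 0.2 V — impossible in the active region.
So the transistor is saturated. With V_CE = 0.2 V, I_C = (V_CC − 0.2)/R_C = 8.3/8.2 = 1.01 mA.
Check: β·I_B = 4.33 mA > I_C = 1.01 mA, confirming saturation.

saturation; I_C ≈ 1 mA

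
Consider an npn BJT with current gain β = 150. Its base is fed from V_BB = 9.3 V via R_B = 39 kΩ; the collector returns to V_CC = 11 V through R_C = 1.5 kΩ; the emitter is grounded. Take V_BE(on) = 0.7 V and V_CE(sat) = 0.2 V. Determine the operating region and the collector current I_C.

Assume active: I_B = (9.3 − 0.7)/39 = 0.221 mA, giving I_C = β·I_B = 33.1 mA.
But then V_CE = 11 − 33.1×1.5 = -38.6 V < V_CE(sat) = 0.2 V — impossible in the active region.
So the transistor is saturated. With V_CE = 0.2 V, I_C = (V_CC − 0.2)/R_C = 10.8/1.5 = 7.2 mA.
Check: β·I_B = 33.1 mA > I_C = 7.2 mA, confirming saturation.

saturation; I_C ≈ 7.2 mA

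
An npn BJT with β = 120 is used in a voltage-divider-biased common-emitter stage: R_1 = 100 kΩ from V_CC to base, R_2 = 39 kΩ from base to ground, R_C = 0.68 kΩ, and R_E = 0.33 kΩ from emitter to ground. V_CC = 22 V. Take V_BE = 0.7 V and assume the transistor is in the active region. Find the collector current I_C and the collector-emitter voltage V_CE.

Thevenize the base divider: V_Th = V_CC·R_2/(R_1+R_2) = 22×39/139 = 6.17 V, R_Th = R_1‖R_2 = 28.1 kΩ.
Base-emitter loop: V_Th = I_B·R_Th + V_BE + (β+1)I_B·R_E, so I_B = (6.17 − 0.7) / (28.1 + 121×0.33) = 0.0805 mA.
I_C = β·I_B = 120×0.0805 = 9.66 mA, and I_E = (β+1)I_B = 9.74 mA.
V_CE = V_CC − I_C·R_C − I_E·R_E = 22 − 9.66×0.68 − 9.74×0.33 = 12.2 V.
V_CE = 12.2 V > 0.2 V confirms active-region operation.

I_C ≈ 9.7 mA, V_CE ≈ 12 V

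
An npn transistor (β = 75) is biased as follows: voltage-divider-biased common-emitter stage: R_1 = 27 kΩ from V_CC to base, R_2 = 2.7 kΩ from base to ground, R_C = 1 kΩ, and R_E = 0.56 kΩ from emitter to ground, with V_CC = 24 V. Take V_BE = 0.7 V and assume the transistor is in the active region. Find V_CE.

V_CE ≈ 20 V

Thevenize the base divider: V_Th = V_CC·R_2/(R_1+R_2) = 24×2.7/29.7 = 2.18 V, R_Th = R_1‖R_2 = 2.45 kΩ.
Base-emitter loop: V_Th = I_B·R_Th + V_BE + (β+1)I_B·R_E, so I_B = (2.18 − 0.7) / (2.45 + 76×0.56) = 0.0329 mA.
I_C = β·I_B = 75×0.0329 = 2.47 mA, and I_E = (β+1)I_B = 2.5 mA.
V_CE = V_CC − I_C·R_C − I_E·R_E = 24 − 2.47×1 − 2.5×0.56 = 20.1 V.
V_CE = 20.1 V > 0.2 V confirms active-region operation.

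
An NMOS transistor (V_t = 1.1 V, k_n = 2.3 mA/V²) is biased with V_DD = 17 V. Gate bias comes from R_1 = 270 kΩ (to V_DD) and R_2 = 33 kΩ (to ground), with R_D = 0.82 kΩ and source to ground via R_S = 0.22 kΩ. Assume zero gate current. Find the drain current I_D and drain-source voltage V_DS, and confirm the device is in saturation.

V_G = V_DD·R_2/(R_1+R_2) = 17×33/303 = 1.85 V.
Assume saturation: I_D = (k_n/2)(V_GS − V_t)² with V_GS = V_G − I_D·R_S = 1.85 − 0.22·I_D.
Substituting gives 0.0557·I_D² − 1.38·I_D + 0.649 = 0, with roots I_D = 0.48 or 24.3 mA.
The root I_D = 24.3 mA gives V_GS = -3.5 V ≤ V_t, so take I_D = 0.48 mA.
Then V_GS = 1.75 V and V_DS = V_DD − I_D(R_D+R_S) = 17 − 0.48×1.04 = 16.5 V.
Saturation requires V_DS ≥ V_GS − V_t = 0.646 V; 16.5 ≥ 0.646 ✓.

I_D ≈ 0.48 mA, V_DS ≈ 17 V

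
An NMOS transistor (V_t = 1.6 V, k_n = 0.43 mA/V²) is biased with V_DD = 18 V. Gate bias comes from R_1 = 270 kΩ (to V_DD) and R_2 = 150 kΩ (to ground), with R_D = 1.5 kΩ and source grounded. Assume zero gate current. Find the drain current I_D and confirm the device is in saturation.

V_G = V_DD·R_2/(R_1+R_2) = 18×150/420 = 6.43 V. With the source grounded, V_GS = V_G = 6.43 V.
Assume saturation: I_D = (k_n/2)(V_GS − V_t)² = (0.43/2)×(6.43 − 1.6)² = 0.215×4.83² = 5.01 mA.
V_DS = V_DD − I_D·R_D = 18 − 5.01×1.5 = 10.5 V.
Saturation requires V_DS ≥ V_GS − V_t = 4.83 V; 10.5 ≥ 4.83 ✓.

I_D ≈ 5 mA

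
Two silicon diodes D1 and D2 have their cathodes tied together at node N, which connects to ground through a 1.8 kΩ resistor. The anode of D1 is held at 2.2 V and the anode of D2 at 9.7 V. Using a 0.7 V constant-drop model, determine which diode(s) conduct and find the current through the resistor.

Assume both conduct. Then node N would need to be at both 2.2−0.7 = 1.5 V and 9.7−0.7 = 9 V, which is impossible.
Assume only D2 conducts: V_N = 9.7 − 0.7 = 9 V, so I_R = 9/1.8 = 5 mA.
Check D1: its anode-to-cathode voltage is 2.2 − 9 = -6.8 V < 0.7 V, so it is off. The assumption is consistent.

Only D2 conducts; I_R ≈ 5 mA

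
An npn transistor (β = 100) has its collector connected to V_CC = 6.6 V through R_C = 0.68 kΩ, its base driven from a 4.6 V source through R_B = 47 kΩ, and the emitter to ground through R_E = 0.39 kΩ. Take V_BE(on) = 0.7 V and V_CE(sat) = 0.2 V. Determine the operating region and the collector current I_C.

Assume active. Base-emitter loop: I_B = (V_BB − V_BE)/(R_B + (β+1)R_E) = (4.6 − 0.7)/(47 + 101×0.39) = 0.0451 mA.
I_C = β·I_B = 100×0.0451 = 4.51 mA.
V_CE = V_CC − I_C·R_C − I_E·R_E = 6.6 − 4.51×0.68 − 4.56×0.39 = 1.75 V > V_CE(sat), so the active-region assumption holds.

active; I_C ≈ 4.5 mA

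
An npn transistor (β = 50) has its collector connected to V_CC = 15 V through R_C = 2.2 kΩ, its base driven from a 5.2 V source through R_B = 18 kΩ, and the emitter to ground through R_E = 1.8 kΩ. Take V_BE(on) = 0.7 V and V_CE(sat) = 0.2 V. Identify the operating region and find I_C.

Assume active. Base-emitter loop: I_B = (V_BB − V_BE)/(R_B + (β+1)R_E) = (5.2 − 0.7)/(18 + 51×1.8) = 0.041 mA.
I_C = β·I_B = 50×0.041 = 2.05 mA.
V_CE = V_CC − I_C·R_C − I_E·R_E = 15 − 2.05×2.2 − 2.09×1.8 = 6.73 V > V_CE(sat), so the active-region assumption holds.

active; I_C ≈ 2 mA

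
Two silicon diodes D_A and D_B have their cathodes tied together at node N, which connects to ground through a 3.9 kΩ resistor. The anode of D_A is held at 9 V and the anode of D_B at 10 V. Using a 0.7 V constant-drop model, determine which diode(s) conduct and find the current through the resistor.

Only D_B conducts; I_R ≈ 2.4 mA

Assume both conduct. Then node N would need to be at both 9−0.7 = 8.3 V and 10−0.7 = 9.3 V, which is impossible.
Assume only D_B conducts: V_N = 10 − 0.7 = 9.3 V, so I_R = 9.3/3.9 = 2.38 mA.
Check D_A: its anode-to-cathode voltage is 9 − 9.3 = -0.3 V < 0.7 V, so it is off. The assumption is consistent.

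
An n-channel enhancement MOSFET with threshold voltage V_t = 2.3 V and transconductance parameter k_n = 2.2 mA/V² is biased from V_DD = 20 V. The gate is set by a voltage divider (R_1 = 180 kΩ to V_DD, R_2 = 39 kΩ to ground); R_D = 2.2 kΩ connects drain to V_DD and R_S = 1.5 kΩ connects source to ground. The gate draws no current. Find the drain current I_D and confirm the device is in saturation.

V_G = V_DD·R_2/(R_1+R_2) = 20×39/219 = 3.56 V.
Assume saturation: I_D = (k_n/2)(V_GS − V_t)² with V_GS = V_G − I_D·R_S = 3.56 − 1.5·I_D.
Substituting gives 2.48·I_D² − 5.16·I_D + 1.75 = 0, with roots I_D = 0.426 or 1.66 mA.
The root I_D = 1.66 mA gives V_GS = 1.07 V ≤ V_t, so take I_D = 0.426 mA.
Then V_GS = 2.92 V and V_DS = V_DD − I_D(R_D+R_S) = 20 − 0.426×3.7 = 18.4 V.
Saturation requires V_DS ≥ V_GS − V_t = 0.622 V; 18.4 ≥ 0.622 ✓.

I_D ≈ 0.43 mA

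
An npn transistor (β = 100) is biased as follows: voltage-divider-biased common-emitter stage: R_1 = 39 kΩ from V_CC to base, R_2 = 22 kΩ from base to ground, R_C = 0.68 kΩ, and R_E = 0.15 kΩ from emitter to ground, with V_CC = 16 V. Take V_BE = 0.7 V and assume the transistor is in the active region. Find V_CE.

Thevenize the base divider: V_Th = V_CC·R_2/(R_1+R_2) = 16×22/61 = 5.77 V, R_Th = R_1‖R_2 = 14.1 kΩ.
Base-emitter loop: V_Th = I_B·R_Th + V_BE + (β+1)I_B·R_E, so I_B = (5.77 − 0.7) / (14.1 + 101×0.15) = 0.174 mA.
I_C = β·I_B = 100×0.174 = 17.4 mA, and I_E = (β+1)I_B = 17.5 mA.
V_CE = V_CC − I_C·R_C − I_E·R_E = 16 − 17.4×0.68 − 17.5×0.15 = 1.57 V.
V_CE = 1.57 V > 0.2 V confirms active-region operation.

V_CE ≈ 1.6 V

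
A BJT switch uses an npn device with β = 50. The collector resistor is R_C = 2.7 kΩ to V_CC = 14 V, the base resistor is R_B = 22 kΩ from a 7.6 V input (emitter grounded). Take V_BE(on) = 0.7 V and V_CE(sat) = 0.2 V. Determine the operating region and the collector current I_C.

Assume active: I_B = (7.6 − 0.7)/22 = 0.314 mA, giving I_C = β·I_B = 15.7 mA.
But then V_CE = 14 − 15.7×2.7 = -28.3 V < V_CE(sat) = 0.2 V — impossible in the active region.
So the transistor is saturated. With V_CE = 0.2 V, I_C = (V_CC − 0.2)/R_C = 13.8/2.7 = 5.11 mA.
Check: β·I_B = 15.7 mA > I_C = 5.11 mA, confirming saturation.

saturation; I_C ≈ 5.1 mA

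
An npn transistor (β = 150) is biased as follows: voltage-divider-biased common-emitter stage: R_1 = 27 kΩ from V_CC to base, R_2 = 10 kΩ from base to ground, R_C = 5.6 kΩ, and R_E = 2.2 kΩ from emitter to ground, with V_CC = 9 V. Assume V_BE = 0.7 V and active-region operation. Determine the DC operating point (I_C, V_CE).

I_C ≈ 0.77 mA, V_CE ≈ 3 V

Thevenize the base divider: V_Th = V_CC·R_2/(R_1+R_2) = 9×10/37 = 2.43 V, R_Th = R_1‖R_2 = 7.3 kΩ.
Base-emitter loop: V_Th = I_B·R_Th + V_BE + (β+1)I_B·R_E, so I_B = (2.43 − 0.7) / (7.3 + 151×2.2) = 0.0051 mA.
I_C = β·I_B = 150×0.0051 = 0.765 mA, and I_E = (β+1)I_B = 0.771 mA.
V_CE = V_CC − I_C·R_C − I_E·R_E = 9 − 0.765×5.6 − 0.771×2.2 = 3.02 V.
V_CE = 3.02 V > 0.2 V confirms active-region operation.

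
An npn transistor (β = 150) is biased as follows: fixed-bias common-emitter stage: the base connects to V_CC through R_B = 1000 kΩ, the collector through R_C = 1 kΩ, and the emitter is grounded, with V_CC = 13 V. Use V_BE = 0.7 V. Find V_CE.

Base loop: V_CC = I_B·R_B + V_BE, so I_B = (13 − 0.7)/1000 kΩ = 0.0123 mA.
In the active region I_C = β·I_B = 150 × 0.0123 = 1.84 mA.
Collector loop: V_CE = V_CC − I_C·R_C = 13 − 1.84×1 = 11.2 V.
Since V_CE = 11.2 V > V_CE(sat) ≈ 0.2 V, the transistor is in the active region as assumed.

V_CE ≈ 11 V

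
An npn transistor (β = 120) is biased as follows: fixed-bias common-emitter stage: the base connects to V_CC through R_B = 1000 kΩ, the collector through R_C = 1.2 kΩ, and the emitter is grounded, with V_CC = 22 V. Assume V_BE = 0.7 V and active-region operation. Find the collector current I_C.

Base loop: V_CC = I_B·R_B + V_BE, so I_B = (22 − 0.7)/1000 kΩ = 0.0213 mA.
In the active region I_C = β·I_B = 120 × 0.0213 = 2.56 mA.
Collector loop: V_CE = V_CC − I_C·R_C = 22 − 2.56×1.2 = 18.9 V.
Since V_CE = 18.9 V > V_CE(sat) ≈ 0.2 V, the transistor is in the active region as assumed.

I_C ≈ 2.6 mA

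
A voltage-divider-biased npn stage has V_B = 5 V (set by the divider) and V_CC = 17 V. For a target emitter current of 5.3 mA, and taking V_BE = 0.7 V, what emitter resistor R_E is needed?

R_E ≈ 0.81 kΩ

V_E = V_B − V_BE = 5 − 0.7 = 4.3 V.
R_E = V_E / I_E = 4.3 / 5.3 = 0.811 kΩ.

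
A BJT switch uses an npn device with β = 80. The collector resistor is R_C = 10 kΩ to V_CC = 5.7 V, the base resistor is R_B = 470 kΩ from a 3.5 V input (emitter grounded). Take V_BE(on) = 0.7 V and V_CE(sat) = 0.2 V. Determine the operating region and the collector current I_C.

active; I_C ≈ 0.48 mA

Assume active. Base-emitter loop: I_B = (V_BB − V_BE)/R_B = (3.5 − 0.7)/470 = 0.00596 mA.
I_C = β·I_B = 80×0.00596 = 0.477 mA.
V_CE = V_CC − I_C·R_C = 5.7 − 0.477×10 = 0.934 V > V_CE(sat), so the active-region assumption holds.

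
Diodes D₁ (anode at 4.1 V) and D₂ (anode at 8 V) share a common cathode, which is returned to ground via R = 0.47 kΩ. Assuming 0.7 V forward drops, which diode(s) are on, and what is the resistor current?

Only D₂ conducts; I_R ≈ 16 mA

Assume both conduct. Then node N would need to be at both 4.1−0.7 = 3.4 V and 8−0.7 = 7.3 V, which is impossible.
Assume only D₂ conducts: V_N = 8 − 0.7 = 7.3 V, so I_R = 7.3/0.47 = 15.5 mA.
Check D₁: its anode-to-cathode voltage is 4.1 − 7.3 = -3.2 V < 0.7 V, so it is off. The assumption is consistent.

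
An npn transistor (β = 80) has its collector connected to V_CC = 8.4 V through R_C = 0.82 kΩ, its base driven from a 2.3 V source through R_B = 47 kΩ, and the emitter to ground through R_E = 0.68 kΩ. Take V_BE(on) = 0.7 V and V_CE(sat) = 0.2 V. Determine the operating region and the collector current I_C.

active; I_C ≈ 1.3 mA

Assume active. Base-emitter loop: I_B = (V_BB − V_BE)/(R_B + (β+1)R_E) = (2.3 − 0.7)/(47 + 81×0.68) = 0.0157 mA.
I_C = β·I_B = 80×0.0157 = 1.25 mA.
V_CE = V_CC − I_C·R_C − I_E·R_E = 8.4 − 1.25×0.82 − 1.27×0.68 = 6.51 V > V_CE(sat), so the active-region assumption holds.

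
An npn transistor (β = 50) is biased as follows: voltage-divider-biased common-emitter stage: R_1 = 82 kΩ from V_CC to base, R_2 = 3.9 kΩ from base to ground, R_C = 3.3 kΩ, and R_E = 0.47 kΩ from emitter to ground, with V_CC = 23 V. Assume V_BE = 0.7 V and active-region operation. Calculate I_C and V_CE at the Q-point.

Thevenize the base divider: V_Th = V_CC·R_2/(R_1+R_2) = 23×3.9/85.9 = 1.04 V, R_Th = R_1‖R_2 = 3.72 kΩ.
Base-emitter loop: V_Th = I_B·R_Th + V_BE + (β+1)I_B·R_E, so I_B = (1.04 − 0.7) / (3.72 + 51×0.47) = 0.0124 mA.
I_C = β·I_B = 50×0.0124 = 0.622 mA, and I_E = (β+1)I_B = 0.634 mA.
V_CE = V_CC − I_C·R_C − I_E·R_E = 23 − 0.622×3.3 − 0.634×0.47 = 20.7 V.
V_CE = 20.7 V > 0.2 V confirms active-region operation.

I_C ≈ 0.62 mA, V_CE ≈ 21 V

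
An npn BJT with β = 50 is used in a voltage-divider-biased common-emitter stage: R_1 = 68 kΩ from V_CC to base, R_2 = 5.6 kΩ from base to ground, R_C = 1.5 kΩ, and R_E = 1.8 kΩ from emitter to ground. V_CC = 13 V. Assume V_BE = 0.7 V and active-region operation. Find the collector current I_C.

Thevenize the base divider: V_Th = V_CC·R_2/(R_1+R_2) = 13×5.6/73.6 = 0.989 V, R_Th = R_1‖R_2 = 5.17 kΩ.
Base-emitter loop: V_Th = I_B·R_Th + V_BE + (β+1)I_B·R_E, so I_B = (0.989 − 0.7) / (5.17 + 51×1.8) = 0.00298 mA.
I_C = β·I_B = 50×0.00298 = 0.149 mA, and I_E = (β+1)I_B = 0.152 mA.
V_CE = V_CC − I_C·R_C − I_E·R_E = 13 − 0.149×1.5 − 0.152×1.8 = 12.5 V.
V_CE = 12.5 V > 0.2 V confirms active-region operation.

I_C ≈ 0.15 mA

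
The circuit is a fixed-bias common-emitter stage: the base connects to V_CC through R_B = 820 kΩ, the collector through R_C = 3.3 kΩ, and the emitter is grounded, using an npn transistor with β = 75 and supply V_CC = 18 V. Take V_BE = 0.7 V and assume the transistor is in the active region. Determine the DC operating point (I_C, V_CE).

Base loop: V_CC = I_B·R_B + V_BE, so I_B = (18 − 0.7)/820 kΩ = 0.0211 mA.
In the active region I_C = β·I_B = 75 × 0.0211 = 1.58 mA.
Collector loop: V_CE = V_CC − I_C·R_C = 18 − 1.58×3.3 = 12.8 V.
Since V_CE = 12.8 V > V_CE(sat) ≈ 0.2 V, the transistor is in the active region as assumed.

I_C ≈ 1.6 mA, V_CE ≈ 13 V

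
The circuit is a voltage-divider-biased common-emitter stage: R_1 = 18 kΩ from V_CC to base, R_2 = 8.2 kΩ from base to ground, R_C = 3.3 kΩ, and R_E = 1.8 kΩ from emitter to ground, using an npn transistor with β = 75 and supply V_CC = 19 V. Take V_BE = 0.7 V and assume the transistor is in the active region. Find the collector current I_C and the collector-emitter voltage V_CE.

I_C ≈ 2.8 mA, V_CE ≈ 4.8 V

Thevenize the base divider: V_Th = V_CC·R_2/(R_1+R_2) = 19×8.2/26.2 = 5.95 V, R_Th = R_1‖R_2 = 5.63 kΩ.
Base-emitter loop: V_Th = I_B·R_Th + V_BE + (β+1)I_B·R_E, so I_B = (5.95 − 0.7) / (5.63 + 76×1.8) = 0.0368 mA.
I_C = β·I_B = 75×0.0368 = 2.76 mA, and I_E = (β+1)I_B = 2.8 mA.
V_CE = V_CC − I_C·R_C − I_E·R_E = 19 − 2.76×3.3 − 2.8×1.8 = 4.84 V.
V_CE = 4.84 V > 0.2 V confirms active-region operation.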